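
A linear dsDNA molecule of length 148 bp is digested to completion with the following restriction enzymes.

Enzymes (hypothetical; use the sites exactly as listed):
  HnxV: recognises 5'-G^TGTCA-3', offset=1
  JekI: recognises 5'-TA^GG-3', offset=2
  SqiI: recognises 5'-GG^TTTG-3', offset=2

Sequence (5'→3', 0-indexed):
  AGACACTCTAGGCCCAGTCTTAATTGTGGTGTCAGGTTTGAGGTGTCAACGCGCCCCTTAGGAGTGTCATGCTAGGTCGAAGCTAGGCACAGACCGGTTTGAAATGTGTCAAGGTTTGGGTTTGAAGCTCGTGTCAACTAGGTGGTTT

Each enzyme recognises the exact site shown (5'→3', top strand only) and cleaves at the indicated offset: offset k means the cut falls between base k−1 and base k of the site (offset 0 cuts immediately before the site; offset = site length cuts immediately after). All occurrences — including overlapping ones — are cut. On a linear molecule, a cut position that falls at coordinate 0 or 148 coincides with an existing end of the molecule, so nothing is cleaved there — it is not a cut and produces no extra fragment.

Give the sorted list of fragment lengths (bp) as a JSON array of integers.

[4,6,7,7,8,8,9,9,10,10,11,11,12,17,19]

Site scan:
  HnxV (GTGTCA, off=1): starts [28, 42, 63, 105, 130] → cuts [29, 43, 64, 106, 131]
  JekI (TAGG, off=2): starts [8, 58, 72, 83, 138] → cuts [10, 60, 74, 85, 140]
  SqiI (GGTTTG, off=2): starts [34, 95, 112, 118] → cuts [36, 97, 114, 120]

Pooled cuts: [10, 29, 36, 43, 60, 64, 74, 85, 97, 106, 114, 120, 131, 140]

Fragment lengths:
  [0,10): 10 bp
  [10,29): 19 bp
  [29,36): 7 bp
  [36,43): 7 bp
  [43,60): 17 bp
  [60,64): 4 bp
  [64,74): 10 bp
  [74,85): 11 bp
  [85,97): 12 bp
  [97,106): 9 bp
  [106,114): 8 bp
  [114,120): 6 bp
  [120,131): 11 bp
  [131,140): 9 bp
  [140,148): 8 bp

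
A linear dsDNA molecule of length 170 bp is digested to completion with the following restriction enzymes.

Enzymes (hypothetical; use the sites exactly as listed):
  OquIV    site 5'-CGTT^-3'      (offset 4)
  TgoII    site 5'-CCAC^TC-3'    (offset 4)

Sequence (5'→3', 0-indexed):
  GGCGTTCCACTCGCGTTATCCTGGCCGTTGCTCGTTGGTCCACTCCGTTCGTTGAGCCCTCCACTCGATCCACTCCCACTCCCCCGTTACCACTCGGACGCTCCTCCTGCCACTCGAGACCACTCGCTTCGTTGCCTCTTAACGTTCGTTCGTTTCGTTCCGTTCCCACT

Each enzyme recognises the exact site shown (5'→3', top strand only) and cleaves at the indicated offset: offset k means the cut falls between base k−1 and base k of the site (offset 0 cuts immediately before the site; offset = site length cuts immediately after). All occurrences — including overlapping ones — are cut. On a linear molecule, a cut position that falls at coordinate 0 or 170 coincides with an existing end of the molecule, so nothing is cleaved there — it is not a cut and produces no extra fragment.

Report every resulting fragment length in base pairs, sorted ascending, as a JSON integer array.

[4,4,4,4,5,5,5,6,6,6,6,7,7,7,9,9,10,10,11,12,13,20]

Site scan:
  OquIV CGTT/4: at [2, 13, 25, 32, 45, 49, 84, 129, 142, 146, 150, 155, 160] ⇒ [6, 17, 29, 36, 49, 53, 88, 133, 146, 150, 154, 159, 164]
  TgoII CCACTC/4: at [6, 39, 60, 69, 75, 89, 109, 119] ⇒ [10, 43, 64, 73, 79, 93, 113, 123]

Pooled cuts: [6, 10, 17, 29, 36, 43, 49, 53, 64, 73, 79, 88, 93, 113, 123, 133, 146, 150, 154, 159, 164]

Fragment lengths:
  [0,6): 6 bp
  [6,10): 4 bp
  [10,17): 7 bp
  [17,29): 12 bp
  [29,36): 7 bp
  [36,43): 7 bp
  [43,49): 6 bp
  [49,53): 4 bp
  [53,64): 11 bp
  [64,73): 9 bp
  [73,79): 6 bp
  [79,88): 9 bp
  [88,93): 5 bp
  [93,113): 20 bp
  [113,123): 10 bp
  [123,133): 10 bp
  [133,146): 13 bp
  [146,150): 4 bp
  [150,154): 4 bp
  [154,159): 5 bp
  [159,164): 5 bp
  [164,170): 6 bp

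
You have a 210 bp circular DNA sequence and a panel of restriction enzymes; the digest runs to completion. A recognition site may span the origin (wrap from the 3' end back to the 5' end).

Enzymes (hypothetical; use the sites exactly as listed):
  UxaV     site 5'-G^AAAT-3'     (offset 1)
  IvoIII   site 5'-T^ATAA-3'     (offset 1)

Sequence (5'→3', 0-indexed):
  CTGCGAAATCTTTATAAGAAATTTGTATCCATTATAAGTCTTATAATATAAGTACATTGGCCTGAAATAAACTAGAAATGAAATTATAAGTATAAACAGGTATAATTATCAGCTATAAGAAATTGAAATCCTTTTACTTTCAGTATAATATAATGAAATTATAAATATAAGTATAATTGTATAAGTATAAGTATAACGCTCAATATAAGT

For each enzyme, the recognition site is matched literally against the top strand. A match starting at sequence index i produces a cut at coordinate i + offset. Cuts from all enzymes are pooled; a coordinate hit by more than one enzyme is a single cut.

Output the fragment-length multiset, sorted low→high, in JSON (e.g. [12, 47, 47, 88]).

[5,5,5,5,5,5,5,6,6,6,6,6,6,6,8,8,9,10,11,11,12,13,15,17,19]

Scan for sites:
  UxaV (GAAAT, off=1): starts [4, 17, 63, 74, 79, 118, 124, 154] → cuts [5, 18, 64, 75, 80, 119, 125, 155]
  IvoIII (TATAA, off=1): starts [12, 32, 41, 46, 84, 90, 100, 113, 143, 148, 159, 165, 171, 179, 185, 191, 203] → cuts [13, 33, 42, 47, 85, 91, 101, 114, 144, 149, 160, 166, 172, 180, 186, 192, 204]

All cut coordinates (distinct, sorted): [5, 13, 18, 33, 42, 47, 64, 75, 80, 85, 91, 101, 114, 119, 125, 144, 149, 155, 160, 166, 172, 180, 186, 192, 204]

Fragments:
  5→13: 8 bp
  13→18: 5 bp
  18→33: 15 bp
  33→42: 9 bp
  42→47: 5 bp
  47→64: 17 bp
  64→75: 11 bp
  75→80: 5 bp
  80→85: 5 bp
  85→91: 6 bp
  91→101: 10 bp
  101→114: 13 bp
  114→119: 5 bp
  119→125: 6 bp
  125→144: 19 bp
  144→149: 5 bp
  149→155: 6 bp
  155→160: 5 bp
  160→166: 6 bp
  166→172: 6 bp
  172→180: 8 bp
  180→186: 6 bp
  186→192: 6 bp
  192→204: 12 bp
  204→5 (wrap): 210-204+5 = 11 bp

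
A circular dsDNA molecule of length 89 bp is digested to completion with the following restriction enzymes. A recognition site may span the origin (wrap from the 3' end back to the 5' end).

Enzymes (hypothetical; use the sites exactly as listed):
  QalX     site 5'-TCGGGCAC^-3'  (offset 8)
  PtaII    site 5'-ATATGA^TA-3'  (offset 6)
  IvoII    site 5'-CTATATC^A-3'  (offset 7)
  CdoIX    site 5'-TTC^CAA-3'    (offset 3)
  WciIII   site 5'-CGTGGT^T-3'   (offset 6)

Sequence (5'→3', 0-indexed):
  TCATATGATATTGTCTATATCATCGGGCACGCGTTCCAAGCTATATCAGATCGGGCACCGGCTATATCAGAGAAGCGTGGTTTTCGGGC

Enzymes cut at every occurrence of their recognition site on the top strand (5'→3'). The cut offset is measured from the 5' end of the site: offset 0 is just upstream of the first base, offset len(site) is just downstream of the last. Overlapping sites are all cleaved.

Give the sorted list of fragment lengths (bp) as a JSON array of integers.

[6,9,10,11,11,13,13,16]

Site scan:
  QalX (TCGGGCAC, off=8): starts [22, 50] → cuts [30, 58]
  PtaII (ATATGATA, off=6): starts [2] → cuts [8]
  IvoII (CTATATCA, off=7): starts [14, 40, 61] → cuts [21, 47, 68]
  CdoIX (TTCCAA, off=3): starts [33] → cuts [36]
  WciIII (CGTGGTT, off=6): starts [75] → cuts [81]

All cut coordinates (distinct, sorted): [8, 21, 30, 36, 47, 58, 68, 81]

Fragments:
  8→21: 13 bp
  21→30: 9 bp
  30→36: 6 bp
  36→47: 11 bp
  47→58: 11 bp
  58→68: 10 bp
  68→81: 13 bp
  81→8 (wrap): 89-81+8 = 16 bp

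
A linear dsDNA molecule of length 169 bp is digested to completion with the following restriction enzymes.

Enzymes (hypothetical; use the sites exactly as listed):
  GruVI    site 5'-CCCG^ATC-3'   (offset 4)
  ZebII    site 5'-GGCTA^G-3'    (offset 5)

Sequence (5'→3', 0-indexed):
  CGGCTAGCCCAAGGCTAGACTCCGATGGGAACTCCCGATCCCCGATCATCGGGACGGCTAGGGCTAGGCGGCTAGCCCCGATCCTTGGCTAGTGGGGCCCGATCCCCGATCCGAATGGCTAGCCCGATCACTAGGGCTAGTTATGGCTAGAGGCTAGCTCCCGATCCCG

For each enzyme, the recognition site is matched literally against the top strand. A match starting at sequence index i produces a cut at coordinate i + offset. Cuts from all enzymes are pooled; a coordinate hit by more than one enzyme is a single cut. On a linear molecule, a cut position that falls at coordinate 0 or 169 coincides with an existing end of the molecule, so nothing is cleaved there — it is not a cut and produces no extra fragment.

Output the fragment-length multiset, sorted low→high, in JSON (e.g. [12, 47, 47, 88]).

[5,6,6,6,6,7,7,7,7,8,10,10,11,11,13,13,16,20]

Scan for sites:
  GruVI (CCCGATC, off=4): starts [33, 40, 76, 97, 104, 122, 159] → cuts [37, 44, 80, 101, 108, 126, 163]
  ZebII (GGCTAG, off=5): starts [1, 12, 55, 61, 69, 86, 116, 134, 144, 151] → cuts [6, 17, 60, 66, 74, 91, 121, 139, 149, 156]

Pooled cuts: [6, 17, 37, 44, 60, 66, 74, 80, 91, 101, 108, 121, 126, 139, 149, 156, 163]

Fragments:
  [0,6): 6 bp
  [6,17): 11 bp
  [17,37): 20 bp
  [37,44): 7 bp
  [44,60): 16 bp
  [60,66): 6 bp
  [66,74): 8 bp
  [74,80): 6 bp
  [80,91): 11 bp
  [91,101): 10 bp
  [101,108): 7 bp
  [108,121): 13 bp
  [121,126): 5 bp
  [126,139): 13 bp
  [139,149): 10 bp
  [149,156): 7 bp
  [156,163): 7 bp
  [163,169): 6 bp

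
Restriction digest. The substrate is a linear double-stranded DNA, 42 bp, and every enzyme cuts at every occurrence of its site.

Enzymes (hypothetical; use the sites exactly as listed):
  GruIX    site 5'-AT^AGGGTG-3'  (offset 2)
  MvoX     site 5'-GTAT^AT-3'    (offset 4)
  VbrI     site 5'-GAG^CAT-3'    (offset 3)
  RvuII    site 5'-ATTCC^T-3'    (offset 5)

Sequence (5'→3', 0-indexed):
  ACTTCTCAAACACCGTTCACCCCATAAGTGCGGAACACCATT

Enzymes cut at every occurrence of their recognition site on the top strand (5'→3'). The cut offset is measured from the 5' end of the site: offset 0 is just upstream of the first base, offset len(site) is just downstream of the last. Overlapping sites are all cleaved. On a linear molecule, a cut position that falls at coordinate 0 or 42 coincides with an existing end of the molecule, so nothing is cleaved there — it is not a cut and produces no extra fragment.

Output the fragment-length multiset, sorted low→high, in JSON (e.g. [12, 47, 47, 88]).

Scan for sites:
  GruIX (ATAGGGTG, off=2): no sites
  MvoX (GTATAT, off=4): no sites
  VbrI (GAGCAT, off=3): no sites
  RvuII (ATTCCT, off=5): no sites

Pooled cuts: ∅

Fragment lengths:
  no cuts → one linear fragment of 42 bp

[42]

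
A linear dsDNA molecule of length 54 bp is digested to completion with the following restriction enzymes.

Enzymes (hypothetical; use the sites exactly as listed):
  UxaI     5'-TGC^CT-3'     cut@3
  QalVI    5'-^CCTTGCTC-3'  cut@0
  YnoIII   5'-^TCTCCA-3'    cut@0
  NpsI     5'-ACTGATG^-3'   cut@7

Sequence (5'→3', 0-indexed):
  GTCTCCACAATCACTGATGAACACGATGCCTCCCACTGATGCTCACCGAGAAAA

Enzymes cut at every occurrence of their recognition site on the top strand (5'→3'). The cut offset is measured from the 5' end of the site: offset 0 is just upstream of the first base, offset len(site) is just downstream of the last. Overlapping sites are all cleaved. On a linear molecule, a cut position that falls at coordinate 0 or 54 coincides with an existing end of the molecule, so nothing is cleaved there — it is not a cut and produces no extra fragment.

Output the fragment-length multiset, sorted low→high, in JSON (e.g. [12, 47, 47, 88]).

[1,10,12,13,18]

Per-enzyme occurrences:
  UxaI (TGCCT, off=3): starts [26] → cuts [29]
  QalVI (CCTTGCTC, off=0): no sites
  YnoIII (TCTCCA, off=0): starts [1] → cuts [1]
  NpsI (ACTGATG, off=7): starts [12, 34] → cuts [19, 41]

All cut coordinates (distinct, sorted): [1, 19, 29, 41]

Fragment lengths:
  [0,1): 1 bp
  [1,19): 18 bp
  [19,29): 10 bp
  [29,41): 12 bp
  [41,54): 13 bp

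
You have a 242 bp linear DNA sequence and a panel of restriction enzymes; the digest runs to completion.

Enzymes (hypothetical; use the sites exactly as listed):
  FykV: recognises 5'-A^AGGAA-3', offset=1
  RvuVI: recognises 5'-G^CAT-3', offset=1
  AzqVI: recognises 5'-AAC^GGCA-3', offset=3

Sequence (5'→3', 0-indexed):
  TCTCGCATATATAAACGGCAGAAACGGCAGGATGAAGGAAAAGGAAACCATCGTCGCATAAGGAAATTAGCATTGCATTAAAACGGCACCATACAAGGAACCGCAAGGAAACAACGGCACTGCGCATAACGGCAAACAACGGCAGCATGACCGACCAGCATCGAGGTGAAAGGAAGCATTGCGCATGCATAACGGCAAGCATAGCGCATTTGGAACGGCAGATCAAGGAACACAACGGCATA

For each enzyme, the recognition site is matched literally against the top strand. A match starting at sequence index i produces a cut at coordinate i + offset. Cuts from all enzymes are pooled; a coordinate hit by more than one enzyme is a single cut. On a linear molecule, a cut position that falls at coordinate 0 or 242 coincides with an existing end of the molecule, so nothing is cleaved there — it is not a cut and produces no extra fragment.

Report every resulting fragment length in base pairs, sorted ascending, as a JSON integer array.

Per-enzyme occurrences:
  FykV AAGGAA/1: at [34, 40, 59, 94, 104, 169, 224] ⇒ [35, 41, 60, 95, 105, 170, 225]
  RvuVI GCAT/1: at [4, 55, 69, 74, 123, 144, 157, 175, 182, 186, 198, 205, 237] ⇒ [5, 56, 70, 75, 124, 145, 158, 176, 183, 187, 199, 206, 238]
  AzqVI AACGGCA/3: at [13, 22, 81, 112, 127, 137, 190, 213, 233] ⇒ [16, 25, 84, 115, 130, 140, 193, 216, 236]

Pooled cuts: [5, 16, 25, 35, 41, 56, 60, 70, 75, 84, 95, 105, 115, 124, 130, 140, 145, 158, 170, 176, 183, 187, 193, 199, 206, 216, 225, 236, 238]

Fragment lengths:
  [0,5): 5 bp
  [5,16): 11 bp
  [16,25): 9 bp
  [25,35): 10 bp
  [35,41): 6 bp
  [41,56): 15 bp
  [56,60): 4 bp
  [60,70): 10 bp
  [70,75): 5 bp
  [75,84): 9 bp
  [84,95): 11 bp
  [95,105): 10 bp
  [105,115): 10 bp
  [115,124): 9 bp
  [124,130): 6 bp
  [130,140): 10 bp
  [140,145): 5 bp
  [145,158): 13 bp
  [158,170): 12 bp
  [170,176): 6 bp
  [176,183): 7 bp
  [183,187): 4 bp
  [187,193): 6 bp
  [193,199): 6 bp
  [199,206): 7 bp
  [206,216): 10 bp
  [216,225): 9 bp
  [225,236): 11 bp
  [236,238): 2 bp
  [238,242): 4 bp

[2,4,4,4,5,5,5,6,6,6,6,6,7,7,9,9,9,9,10,10,10,10,10,10,11,11,11,12,13,15]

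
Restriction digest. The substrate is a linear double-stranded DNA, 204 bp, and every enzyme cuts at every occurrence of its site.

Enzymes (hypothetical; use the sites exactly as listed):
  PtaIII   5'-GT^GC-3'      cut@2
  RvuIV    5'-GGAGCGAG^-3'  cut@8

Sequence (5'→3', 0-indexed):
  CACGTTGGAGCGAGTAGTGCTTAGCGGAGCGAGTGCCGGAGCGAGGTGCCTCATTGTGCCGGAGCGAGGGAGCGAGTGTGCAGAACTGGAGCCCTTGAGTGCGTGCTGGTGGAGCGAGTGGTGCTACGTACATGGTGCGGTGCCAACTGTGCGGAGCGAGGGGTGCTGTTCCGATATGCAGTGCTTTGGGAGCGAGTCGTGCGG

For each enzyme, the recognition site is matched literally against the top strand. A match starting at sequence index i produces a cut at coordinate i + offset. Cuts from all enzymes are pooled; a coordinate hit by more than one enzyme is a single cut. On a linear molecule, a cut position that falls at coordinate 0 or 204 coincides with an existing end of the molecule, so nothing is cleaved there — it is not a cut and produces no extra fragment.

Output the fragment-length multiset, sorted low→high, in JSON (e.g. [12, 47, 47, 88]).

Site scan:
  PtaIII (GTGC, off=2): starts [16, 32, 45, 55, 77, 98, 102, 120, 134, 139, 148, 162, 180, 198] → cuts [18, 34, 47, 57, 79, 100, 104, 122, 136, 141, 150, 164, 182, 200]
  RvuIV (GGAGCGAG, off=8): starts [6, 25, 37, 60, 68, 110, 152, 188] → cuts [14, 33, 45, 68, 76, 118, 160, 196]

All cut coordinates (distinct, sorted): [14, 18, 33, 34, 45, 47, 57, 68, 76, 79, 100, 104, 118, 122, 136, 141, 150, 160, 164, 182, 196, 200]

Fragment lengths:
  [0,14): 14 bp
  [14,18): 4 bp
  [18,33): 15 bp
  [33,34): 1 bp
  [34,45): 11 bp
  [45,47): 2 bp
  [47,57): 10 bp
  [57,68): 11 bp
  [68,76): 8 bp
  [76,79): 3 bp
  [79,100): 21 bp
  [100,104): 4 bp
  [104,118): 14 bp
  [118,122): 4 bp
  [122,136): 14 bp
  [136,141): 5 bp
  [141,150): 9 bp
  [150,160): 10 bp
  [160,164): 4 bp
  [164,182): 18 bp
  [182,196): 14 bp
  [196,200): 4 bp
  [200,204): 4 bp

[1,2,3,4,4,4,4,4,4,5,8,9,10,10,11,11,14,14,14,14,15,18,21]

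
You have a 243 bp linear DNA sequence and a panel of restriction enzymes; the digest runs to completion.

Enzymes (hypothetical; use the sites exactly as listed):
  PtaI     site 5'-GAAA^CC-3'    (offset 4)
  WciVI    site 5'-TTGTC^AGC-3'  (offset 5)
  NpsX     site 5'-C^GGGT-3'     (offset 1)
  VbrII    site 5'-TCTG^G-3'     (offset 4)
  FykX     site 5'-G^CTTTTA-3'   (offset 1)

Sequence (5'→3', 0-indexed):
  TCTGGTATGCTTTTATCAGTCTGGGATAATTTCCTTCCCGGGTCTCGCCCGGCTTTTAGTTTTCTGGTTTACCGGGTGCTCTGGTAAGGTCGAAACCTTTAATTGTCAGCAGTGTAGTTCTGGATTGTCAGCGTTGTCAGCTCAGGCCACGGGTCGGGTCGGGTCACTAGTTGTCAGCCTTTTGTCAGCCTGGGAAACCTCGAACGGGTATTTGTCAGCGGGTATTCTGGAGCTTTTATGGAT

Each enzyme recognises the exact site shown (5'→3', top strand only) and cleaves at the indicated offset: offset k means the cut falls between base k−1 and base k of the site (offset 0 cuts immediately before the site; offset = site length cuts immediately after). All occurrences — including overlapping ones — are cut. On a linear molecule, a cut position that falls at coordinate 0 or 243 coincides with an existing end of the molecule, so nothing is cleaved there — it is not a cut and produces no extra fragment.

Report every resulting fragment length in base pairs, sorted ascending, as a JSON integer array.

[3,3,4,5,5,5,7,7,8,9,10,10,11,11,11,11,12,12,12,13,14,14,15,15,16]

Scan for sites:
  PtaI (GAAACC, off=4): starts [91, 193] → cuts [95, 197]
  WciVI (TTGTCAGC, off=5): starts [102, 124, 133, 170, 181, 211] → cuts [107, 129, 138, 175, 186, 216]
  NpsX (CGGGT, off=1): starts [38, 72, 149, 154, 159, 204, 218] → cuts [39, 73, 150, 155, 160, 205, 219]
  VbrII (TCTGG, off=4): starts [0, 19, 62, 79, 118, 225] → cuts [4, 23, 66, 83, 122, 229]
  FykX (GCTTTTA, off=1): starts [8, 51, 231] → cuts [9, 52, 232]

All cut coordinates (distinct, sorted): [4, 9, 23, 39, 52, 66, 73, 83, 95, 107, 122, 129, 138, 150, 155, 160, 175, 186, 197, 205, 216, 219, 229, 232]

Fragment lengths:
  [0,4): 4 bp
  [4,9): 5 bp
  [9,23): 14 bp
  [23,39): 16 bp
  [39,52): 13 bp
  [52,66): 14 bp
  [66,73): 7 bp
  [73,83): 10 bp
  [83,95): 12 bp
  [95,107): 12 bp
  [107,122): 15 bp
  [122,129): 7 bp
  [129,138): 9 bp
  [138,150): 12 bp
  [150,155): 5 bp
  [155,160): 5 bp
  [160,175): 15 bp
  [175,186): 11 bp
  [186,197): 11 bp
  [197,205): 8 bp
  [205,216): 11 bp
  [216,219): 3 bp
  [219,229): 10 bp
  [229,232): 3 bp
  [232,243): 11 bp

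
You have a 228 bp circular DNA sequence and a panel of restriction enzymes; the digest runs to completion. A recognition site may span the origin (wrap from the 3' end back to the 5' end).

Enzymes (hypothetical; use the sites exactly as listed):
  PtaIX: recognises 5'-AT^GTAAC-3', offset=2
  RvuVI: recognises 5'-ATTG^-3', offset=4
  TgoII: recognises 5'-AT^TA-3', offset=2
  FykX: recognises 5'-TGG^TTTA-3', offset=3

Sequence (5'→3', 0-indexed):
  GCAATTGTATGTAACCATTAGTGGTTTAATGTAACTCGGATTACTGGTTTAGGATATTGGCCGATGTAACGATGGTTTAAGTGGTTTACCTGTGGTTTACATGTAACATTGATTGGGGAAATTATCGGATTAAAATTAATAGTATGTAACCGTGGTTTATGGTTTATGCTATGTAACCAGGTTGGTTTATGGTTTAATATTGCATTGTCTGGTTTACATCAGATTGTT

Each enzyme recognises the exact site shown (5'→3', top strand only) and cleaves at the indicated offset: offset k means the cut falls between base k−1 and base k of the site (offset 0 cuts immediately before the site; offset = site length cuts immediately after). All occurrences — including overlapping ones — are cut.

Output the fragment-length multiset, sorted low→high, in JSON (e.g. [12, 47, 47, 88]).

Site scan:
  PtaIX (ATGTAAC, off=2): starts [8, 28, 63, 100, 143, 170] → cuts [10, 30, 65, 102, 145, 172]
  RvuVI (ATTG, off=4): starts [3, 55, 107, 111, 198, 203, 222] → cuts [7, 59, 111, 115, 202, 207, 226]
  TgoII (ATTA, off=2): starts [16, 39, 120, 128, 134] → cuts [18, 41, 122, 130, 136]
  FykX (TGGTTTA, off=3): starts [21, 44, 72, 81, 92, 152, 159, 182, 189, 209] → cuts [24, 47, 75, 84, 95, 155, 162, 185, 192, 212]

All cut coordinates (distinct, sorted): [7, 10, 18, 24, 30, 41, 47, 59, 65, 75, 84, 95, 102, 111, 115, 122, 130, 136, 145, 155, 162, 172, 185, 192, 202, 207, 212, 226]

Fragments:
  7→10: 3 bp
  10→18: 8 bp
  18→24: 6 bp
  24→30: 6 bp
  30→41: 11 bp
  41→47: 6 bp
  47→59: 12 bp
  59→65: 6 bp
  65→75: 10 bp
  75→84: 9 bp
  84→95: 11 bp
  95→102: 7 bp
  102→111: 9 bp
  111→115: 4 bp
  115→122: 7 bp
  122→130: 8 bp
  130→136: 6 bp
  136→145: 9 bp
  145→155: 10 bp
  155→162: 7 bp
  162→172: 10 bp
  172→185: 13 bp
  185→192: 7 bp
  192→202: 10 bp
  202→207: 5 bp
  207→212: 5 bp
  212→226: 14 bp
  226→7 (wrap): 228-226+7 = 9 bp

[3,4,5,5,6,6,6,6,6,7,7,7,7,8,8,9,9,9,9,10,10,10,10,11,11,12,13,14]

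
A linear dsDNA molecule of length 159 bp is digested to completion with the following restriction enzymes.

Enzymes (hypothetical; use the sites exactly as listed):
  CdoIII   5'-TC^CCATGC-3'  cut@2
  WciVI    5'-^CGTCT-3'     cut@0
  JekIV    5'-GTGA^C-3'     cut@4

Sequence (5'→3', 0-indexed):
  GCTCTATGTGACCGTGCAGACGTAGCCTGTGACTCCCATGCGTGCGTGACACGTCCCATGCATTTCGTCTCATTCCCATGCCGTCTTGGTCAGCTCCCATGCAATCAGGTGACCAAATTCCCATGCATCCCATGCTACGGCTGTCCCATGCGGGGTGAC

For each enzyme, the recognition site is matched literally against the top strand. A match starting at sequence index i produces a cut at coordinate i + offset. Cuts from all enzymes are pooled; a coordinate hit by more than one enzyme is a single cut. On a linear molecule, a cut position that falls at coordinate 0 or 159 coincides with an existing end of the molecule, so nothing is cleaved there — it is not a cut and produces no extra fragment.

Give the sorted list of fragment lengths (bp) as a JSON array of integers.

[1,3,6,6,8,9,10,10,11,13,14,15,16,16,21]

Per-enzyme occurrences:
  CdoIII (TCCCATGC, off=2): starts [33, 53, 73, 94, 118, 127, 143] → cuts [35, 55, 75, 96, 120, 129, 145]
  WciVI (CGTCT, off=0): starts [65, 81] → cuts [65, 81]
  JekIV (GTGAC, off=4): starts [7, 28, 45, 108, 154] → cuts [11, 32, 49, 112, 158]

Pooled cuts: [11, 32, 35, 49, 55, 65, 75, 81, 96, 112, 120, 129, 145, 158]

Fragment lengths:
  [0,11): 11 bp
  [11,32): 21 bp
  [32,35): 3 bp
  [35,49): 14 bp
  [49,55): 6 bp
  [55,65): 10 bp
  [65,75): 10 bp
  [75,81): 6 bp
  [81,96): 15 bp
  [96,112): 16 bp
  [112,120): 8 bp
  [120,129): 9 bp
  [129,145): 16 bp
  [145,158): 13 bp
  [158,159): 1 bp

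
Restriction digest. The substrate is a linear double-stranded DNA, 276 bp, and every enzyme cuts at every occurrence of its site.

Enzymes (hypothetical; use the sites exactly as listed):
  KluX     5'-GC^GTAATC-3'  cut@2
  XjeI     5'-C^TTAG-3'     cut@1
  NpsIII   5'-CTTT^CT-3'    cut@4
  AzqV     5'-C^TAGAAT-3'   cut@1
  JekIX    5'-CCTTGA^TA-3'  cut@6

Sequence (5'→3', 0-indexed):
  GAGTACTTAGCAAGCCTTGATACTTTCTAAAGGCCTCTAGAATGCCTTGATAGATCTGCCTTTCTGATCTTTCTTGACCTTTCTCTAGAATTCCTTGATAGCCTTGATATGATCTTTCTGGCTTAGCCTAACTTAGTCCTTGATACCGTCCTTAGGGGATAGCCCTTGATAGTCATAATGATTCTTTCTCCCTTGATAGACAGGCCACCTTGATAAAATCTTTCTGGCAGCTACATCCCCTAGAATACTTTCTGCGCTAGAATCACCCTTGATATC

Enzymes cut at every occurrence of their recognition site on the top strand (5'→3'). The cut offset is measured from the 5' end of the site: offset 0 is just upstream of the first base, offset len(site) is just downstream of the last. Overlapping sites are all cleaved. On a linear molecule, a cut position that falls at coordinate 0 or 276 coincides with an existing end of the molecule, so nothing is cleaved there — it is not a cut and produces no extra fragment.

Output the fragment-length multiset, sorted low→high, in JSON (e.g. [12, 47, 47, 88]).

Site scan:
  KluX (GCGTAATC, off=2): no sites
  XjeI (CTTAG, off=1): starts [5, 121, 131, 150] → cuts [6, 122, 132, 151]
  NpsIII (CTTTCT, off=4): starts [22, 59, 68, 78, 113, 183, 219, 247] → cuts [26, 63, 72, 82, 117, 187, 223, 251]
  AzqV (CTAGAAT, off=1): starts [36, 84, 239, 256] → cuts [37, 85, 240, 257]
  JekIX (CCTTGATA, off=6): starts [14, 44, 92, 101, 137, 163, 190, 207, 266] → cuts [20, 50, 98, 107, 143, 169, 196, 213, 272]

Pooled cuts: [6, 20, 26, 37, 50, 63, 72, 82, 85, 98, 107, 117, 122, 132, 143, 151, 169, 187, 196, 213, 223, 240, 251, 257, 272]

Fragment lengths:
  [0,6): 6 bp
  [6,20): 14 bp
  [20,26): 6 bp
  [26,37): 11 bp
  [37,50): 13 bp
  [50,63): 13 bp
  [63,72): 9 bp
  [72,82): 10 bp
  [82,85): 3 bp
  [85,98): 13 bp
  [98,107): 9 bp
  [107,117): 10 bp
  [117,122): 5 bp
  [122,132): 10 bp
  [132,143): 11 bp
  [143,151): 8 bp
  [151,169): 18 bp
  [169,187): 18 bp
  [187,196): 9 bp
  [196,213): 17 bp
  [213,223): 10 bp
  [223,240): 17 bp
  [240,251): 11 bp
  [251,257): 6 bp
  [257,272): 15 bp
  [272,276): 4 bp

[3,4,5,6,6,6,8,9,9,9,10,10,10,10,11,11,11,13,13,13,14,15,17,17,18,18]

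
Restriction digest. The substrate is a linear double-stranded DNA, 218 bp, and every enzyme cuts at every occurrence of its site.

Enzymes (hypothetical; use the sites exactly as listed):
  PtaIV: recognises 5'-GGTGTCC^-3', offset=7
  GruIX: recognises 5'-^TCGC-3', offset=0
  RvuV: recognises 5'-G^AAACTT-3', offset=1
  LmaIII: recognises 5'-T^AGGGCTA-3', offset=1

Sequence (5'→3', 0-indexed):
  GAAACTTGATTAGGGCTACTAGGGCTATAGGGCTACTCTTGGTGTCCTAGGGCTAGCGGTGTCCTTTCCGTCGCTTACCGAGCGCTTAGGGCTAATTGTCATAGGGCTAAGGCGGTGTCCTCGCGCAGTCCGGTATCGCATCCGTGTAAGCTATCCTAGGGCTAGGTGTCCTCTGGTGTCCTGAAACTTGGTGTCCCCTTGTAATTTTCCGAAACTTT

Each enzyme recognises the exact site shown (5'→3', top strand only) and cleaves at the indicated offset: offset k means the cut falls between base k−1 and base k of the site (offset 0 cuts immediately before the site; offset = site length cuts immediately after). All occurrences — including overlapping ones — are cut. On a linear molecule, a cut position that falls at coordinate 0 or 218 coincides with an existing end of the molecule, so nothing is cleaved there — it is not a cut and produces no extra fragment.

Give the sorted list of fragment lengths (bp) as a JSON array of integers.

[1,1,2,6,7,8,9,10,10,13,14,15,15,15,16,17,18,19,22]

Site scan:
  PtaIV GGTGTCC/7: at [40, 57, 113, 164, 174, 189] ⇒ [47, 64, 120, 171, 181, 196]
  GruIX TCGC/0: at [70, 120, 135] ⇒ [70, 120, 135]
  RvuV GAAACTT/1: at [0, 182, 210] ⇒ [1, 183, 211]
  LmaIII TAGGGCTA/1: at [10, 19, 27, 47, 86, 101, 156] ⇒ [11, 20, 28, 48, 87, 102, 157]

Pooled cuts: [1, 11, 20, 28, 47, 48, 64, 70, 87, 102, 120, 135, 157, 171, 181, 183, 196, 211]

Fragment lengths:
  [0,1): 1 bp
  [1,11): 10 bp
  [11,20): 9 bp
  [20,28): 8 bp
  [28,47): 19 bp
  [47,48): 1 bp
  [48,64): 16 bp
  [64,70): 6 bp
  [70,87): 17 bp
  [87,102): 15 bp
  [102,120): 18 bp
  [120,135): 15 bp
  [135,157): 22 bp
  [157,171): 14 bp
  [171,181): 10 bp
  [181,183): 2 bp
  [183,196): 13 bp
  [196,211): 15 bp
  [211,218): 7 bp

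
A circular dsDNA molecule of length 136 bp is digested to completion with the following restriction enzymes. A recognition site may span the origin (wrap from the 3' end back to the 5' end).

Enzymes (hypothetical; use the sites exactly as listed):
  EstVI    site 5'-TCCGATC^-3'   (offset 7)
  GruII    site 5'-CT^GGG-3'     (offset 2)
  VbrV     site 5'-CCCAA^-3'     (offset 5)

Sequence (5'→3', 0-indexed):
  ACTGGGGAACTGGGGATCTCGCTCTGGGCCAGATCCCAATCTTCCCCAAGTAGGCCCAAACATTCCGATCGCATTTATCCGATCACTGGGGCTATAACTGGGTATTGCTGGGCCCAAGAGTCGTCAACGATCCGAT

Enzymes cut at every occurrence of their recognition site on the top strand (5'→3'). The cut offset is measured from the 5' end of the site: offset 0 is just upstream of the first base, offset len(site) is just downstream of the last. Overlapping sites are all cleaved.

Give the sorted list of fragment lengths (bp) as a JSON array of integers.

[3,8,8,10,10,10,11,12,14,14,14,22]

Site scan:
  EstVI (TCCGATC, off=7): starts [63, 77] → cuts [70, 84]
  GruII (CTGGG, off=2): starts [1, 9, 23, 85, 97, 107] → cuts [3, 11, 25, 87, 99, 109]
  VbrV (CCCAA, off=5): starts [34, 44, 54, 112] → cuts [39, 49, 59, 117]

Pooled cuts: [3, 11, 25, 39, 49, 59, 70, 84, 87, 99, 109, 117]

Fragments:
  3→11: 8 bp
  11→25: 14 bp
  25→39: 14 bp
  39→49: 10 bp
  49→59: 10 bp
  59→70: 11 bp
  70→84: 14 bp
  84→87: 3 bp
  87→99: 12 bp
  99→109: 10 bp
  109→117: 8 bp
  117→3 (wrap): 136-117+3 = 22 bp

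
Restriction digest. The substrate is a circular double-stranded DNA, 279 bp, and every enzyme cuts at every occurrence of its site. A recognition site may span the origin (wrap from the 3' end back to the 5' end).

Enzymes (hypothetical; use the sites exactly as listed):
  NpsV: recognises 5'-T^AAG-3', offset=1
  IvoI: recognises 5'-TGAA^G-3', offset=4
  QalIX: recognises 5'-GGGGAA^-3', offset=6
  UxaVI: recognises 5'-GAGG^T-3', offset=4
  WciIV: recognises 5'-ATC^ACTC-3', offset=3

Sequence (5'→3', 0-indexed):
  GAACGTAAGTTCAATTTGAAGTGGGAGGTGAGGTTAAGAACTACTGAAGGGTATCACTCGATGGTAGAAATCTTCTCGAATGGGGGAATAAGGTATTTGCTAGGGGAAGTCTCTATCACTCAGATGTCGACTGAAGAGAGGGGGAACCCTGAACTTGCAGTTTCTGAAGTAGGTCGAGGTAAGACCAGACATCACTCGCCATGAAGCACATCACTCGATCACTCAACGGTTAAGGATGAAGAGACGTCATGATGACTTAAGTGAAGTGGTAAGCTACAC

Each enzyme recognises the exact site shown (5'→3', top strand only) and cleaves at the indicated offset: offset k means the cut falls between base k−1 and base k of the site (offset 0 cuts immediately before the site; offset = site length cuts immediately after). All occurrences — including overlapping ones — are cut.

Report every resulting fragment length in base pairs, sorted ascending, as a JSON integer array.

Scan for sites:
  NpsV (TAAG, off=1): starts [5, 34, 88, 179, 230, 257, 269] → cuts [6, 35, 89, 180, 231, 258, 270]
  IvoI (TGAAG, off=4): starts [16, 44, 131, 164, 201, 236, 261] → cuts [20, 48, 135, 168, 205, 240, 265]
  QalIX (GGGGAA, off=6): starts [82, 102, 140] → cuts [88, 108, 146]
  UxaVI (GAGGT, off=4): starts [24, 29, 175] → cuts [28, 33, 179]
  WciIV (ATCACTC, off=3): starts [52, 114, 190, 209, 217] → cuts [55, 117, 193, 212, 220]

All cut coordinates (distinct, sorted): [6, 20, 28, 33, 35, 48, 55, 88, 89, 108, 117, 135, 146, 168, 179, 180, 193, 205, 212, 220, 231, 240, 258, 265, 270]

Fragments:
  6→20: 14 bp
  20→28: 8 bp
  28→33: 5 bp
  33→35: 2 bp
  35→48: 13 bp
  48→55: 7 bp
  55→88: 33 bp
  88→89: 1 bp
  89→108: 19 bp
  108→117: 9 bp
  117→135: 18 bp
  135→146: 11 bp
  146→168: 22 bp
  168→179: 11 bp
  179→180: 1 bp
  180→193: 13 bp
  193→205: 12 bp
  205→212: 7 bp
  212→220: 8 bp
  220→231: 11 bp
  231→240: 9 bp
  240→258: 18 bp
  258→265: 7 bp
  265→270: 5 bp
  270→6 (wrap): 279-270+6 = 15 bp

[1,1,2,5,5,7,7,7,8,8,9,9,11,11,11,12,13,13,14,15,18,18,19,22,33]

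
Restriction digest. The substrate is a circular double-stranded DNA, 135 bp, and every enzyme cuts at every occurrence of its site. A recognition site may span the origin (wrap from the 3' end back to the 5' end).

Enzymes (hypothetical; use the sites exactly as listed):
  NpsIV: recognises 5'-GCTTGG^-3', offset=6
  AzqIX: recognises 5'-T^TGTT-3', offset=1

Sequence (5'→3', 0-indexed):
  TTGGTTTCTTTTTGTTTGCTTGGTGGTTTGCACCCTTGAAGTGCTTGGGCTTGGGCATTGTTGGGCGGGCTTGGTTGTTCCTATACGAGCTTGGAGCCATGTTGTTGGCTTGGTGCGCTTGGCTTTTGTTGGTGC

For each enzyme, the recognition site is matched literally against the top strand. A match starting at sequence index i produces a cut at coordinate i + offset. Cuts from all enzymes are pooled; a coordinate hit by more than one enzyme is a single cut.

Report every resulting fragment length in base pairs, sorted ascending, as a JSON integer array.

[1,4,4,6,8,8,9,11,11,13,16,19,25]

Scan for sites:
  NpsIV GCTTGG/6: at [17, 42, 48, 68, 88, 107, 116, 133] ⇒ [4, 23, 48, 54, 74, 94, 113, 122]
  AzqIX TTGTT/1: at [11, 57, 74, 101, 125] ⇒ [12, 58, 75, 102, 126]

All cut coordinates (distinct, sorted): [4, 12, 23, 48, 54, 58, 74, 75, 94, 102, 113, 122, 126]

Fragments:
  4→12: 8 bp
  12→23: 11 bp
  23→48: 25 bp
  48→54: 6 bp
  54→58: 4 bp
  58→74: 16 bp
  74→75: 1 bp
  75→94: 19 bp
  94→102: 8 bp
  102→113: 11 bp
  113→122: 9 bp
  122→126: 4 bp
  126→4 (wrap): 135-126+4 = 13 bp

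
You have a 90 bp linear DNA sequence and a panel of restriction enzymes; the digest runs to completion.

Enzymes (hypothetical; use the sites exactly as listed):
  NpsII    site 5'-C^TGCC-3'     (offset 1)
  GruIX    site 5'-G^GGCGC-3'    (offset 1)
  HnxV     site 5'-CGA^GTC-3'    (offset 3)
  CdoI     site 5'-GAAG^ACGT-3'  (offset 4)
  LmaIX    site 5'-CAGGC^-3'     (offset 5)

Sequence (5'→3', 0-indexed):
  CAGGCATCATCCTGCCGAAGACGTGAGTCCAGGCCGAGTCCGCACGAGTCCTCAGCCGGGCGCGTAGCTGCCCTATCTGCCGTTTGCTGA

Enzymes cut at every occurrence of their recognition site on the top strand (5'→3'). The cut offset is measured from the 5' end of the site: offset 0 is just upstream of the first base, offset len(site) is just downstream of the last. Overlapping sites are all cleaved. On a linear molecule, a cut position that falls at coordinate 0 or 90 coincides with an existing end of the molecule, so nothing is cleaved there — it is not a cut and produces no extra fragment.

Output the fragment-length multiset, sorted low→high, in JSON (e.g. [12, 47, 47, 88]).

[3,5,7,8,9,10,10,11,13,14]

Site scan:
  NpsII CTGCC/1: at [11, 67, 76] ⇒ [12, 68, 77]
  GruIX GGGCGC/1: at [57] ⇒ [58]
  HnxV CGAGTC/3: at [34, 44] ⇒ [37, 47]
  CdoI GAAGACGT/4: at [16] ⇒ [20]
  LmaIX CAGGC/5: at [0, 29] ⇒ [5, 34]

All cut coordinates (distinct, sorted): [5, 12, 20, 34, 37, 47, 58, 68, 77]

Fragments:
  [0,5): 5 bp
  [5,12): 7 bp
  [12,20): 8 bp
  [20,34): 14 bp
  [34,37): 3 bp
  [37,47): 10 bp
  [47,58): 11 bp
  [58,68): 10 bp
  [68,77): 9 bp
  [77,90): 13 bp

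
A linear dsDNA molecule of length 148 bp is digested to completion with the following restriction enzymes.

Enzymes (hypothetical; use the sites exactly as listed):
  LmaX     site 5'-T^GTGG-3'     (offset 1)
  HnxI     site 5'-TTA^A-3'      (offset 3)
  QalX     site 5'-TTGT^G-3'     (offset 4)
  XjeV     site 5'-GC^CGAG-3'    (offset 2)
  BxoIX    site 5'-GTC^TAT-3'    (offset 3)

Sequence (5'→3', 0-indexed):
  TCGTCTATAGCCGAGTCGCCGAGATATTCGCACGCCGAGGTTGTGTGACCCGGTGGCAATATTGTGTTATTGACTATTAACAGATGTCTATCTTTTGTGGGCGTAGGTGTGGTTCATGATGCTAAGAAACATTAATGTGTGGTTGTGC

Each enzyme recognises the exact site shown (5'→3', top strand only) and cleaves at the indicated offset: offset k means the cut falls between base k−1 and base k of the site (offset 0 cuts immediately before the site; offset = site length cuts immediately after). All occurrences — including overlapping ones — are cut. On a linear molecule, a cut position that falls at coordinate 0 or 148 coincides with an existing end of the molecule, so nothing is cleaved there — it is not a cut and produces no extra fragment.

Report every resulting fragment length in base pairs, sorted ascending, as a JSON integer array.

[2,2,4,5,6,8,8,8,9,9,10,14,16,21,26]

Per-enzyme occurrences:
  LmaX (TGTGG, off=1): starts [95, 107, 137] → cuts [96, 108, 138]
  HnxI (TTAA, off=3): starts [76, 131] → cuts [79, 134]
  QalX (TTGTG, off=4): starts [40, 61, 94, 142] → cuts [44, 65, 98, 146]
  XjeV (GCCGAG, off=2): starts [9, 17, 33] → cuts [11, 19, 35]
  BxoIX (GTCTAT, off=3): starts [2, 85] → cuts [5, 88]

All cut coordinates (distinct, sorted): [5, 11, 19, 35, 44, 65, 79, 88, 96, 98, 108, 134, 138, 146]

Fragment lengths:
  [0,5): 5 bp
  [5,11): 6 bp
  [11,19): 8 bp
  [19,35): 16 bp
  [35,44): 9 bp
  [44,65): 21 bp
  [65,79): 14 bp
  [79,88): 9 bp
  [88,96): 8 bp
  [96,98): 2 bp
  [98,108): 10 bp
  [108,134): 26 bp
  [134,138): 4 bp
  [138,146): 8 bp
  [146,148): 2 bp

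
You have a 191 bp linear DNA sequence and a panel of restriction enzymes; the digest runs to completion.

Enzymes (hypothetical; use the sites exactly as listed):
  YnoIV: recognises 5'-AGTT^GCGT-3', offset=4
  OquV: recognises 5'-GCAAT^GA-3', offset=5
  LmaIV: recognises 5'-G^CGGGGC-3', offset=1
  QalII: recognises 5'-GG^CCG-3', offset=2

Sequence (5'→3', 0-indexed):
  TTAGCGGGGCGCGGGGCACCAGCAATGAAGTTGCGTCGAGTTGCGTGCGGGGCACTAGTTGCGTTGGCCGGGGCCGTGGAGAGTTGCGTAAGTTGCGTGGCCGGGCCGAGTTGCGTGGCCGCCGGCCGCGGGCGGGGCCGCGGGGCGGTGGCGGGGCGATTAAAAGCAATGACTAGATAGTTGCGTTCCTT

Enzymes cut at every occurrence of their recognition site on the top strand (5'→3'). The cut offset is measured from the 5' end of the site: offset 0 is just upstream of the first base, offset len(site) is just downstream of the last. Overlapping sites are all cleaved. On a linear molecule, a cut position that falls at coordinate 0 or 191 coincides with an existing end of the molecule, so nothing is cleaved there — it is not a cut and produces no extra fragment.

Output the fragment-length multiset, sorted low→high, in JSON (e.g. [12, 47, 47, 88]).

Scan for sites:
  YnoIV AGTTGCGT/4: at [28, 38, 56, 81, 90, 108, 178] ⇒ [32, 42, 60, 85, 94, 112, 182]
  OquV GCAATGA/5: at [21, 165] ⇒ [26, 170]
  LmaIV GCGGGGC/1: at [3, 10, 46, 131, 139, 150] ⇒ [4, 11, 47, 132, 140, 151]
  QalII GGCCG/2: at [65, 71, 98, 103, 116, 123, 135] ⇒ [67, 73, 100, 105, 118, 125, 137]

All cut coordinates (distinct, sorted): [4, 11, 26, 32, 42, 47, 60, 67, 73, 85, 94, 100, 105, 112, 118, 125, 132, 137, 140, 151, 170, 182]

Fragments:
  [0,4): 4 bp
  [4,11): 7 bp
  [11,26): 15 bp
  [26,32): 6 bp
  [32,42): 10 bp
  [42,47): 5 bp
  [47,60): 13 bp
  [60,67): 7 bp
  [67,73): 6 bp
  [73,85): 12 bp
  [85,94): 9 bp
  [94,100): 6 bp
  [100,105): 5 bp
  [105,112): 7 bp
  [112,118): 6 bp
  [118,125): 7 bp
  [125,132): 7 bp
  [132,137): 5 bp
  [137,140): 3 bp
  [140,151): 11 bp
  [151,170): 19 bp
  [170,182): 12 bp
  [182,191): 9 bp

[3,4,5,5,5,6,6,6,6,7,7,7,7,7,9,9,10,11,12,12,13,15,19]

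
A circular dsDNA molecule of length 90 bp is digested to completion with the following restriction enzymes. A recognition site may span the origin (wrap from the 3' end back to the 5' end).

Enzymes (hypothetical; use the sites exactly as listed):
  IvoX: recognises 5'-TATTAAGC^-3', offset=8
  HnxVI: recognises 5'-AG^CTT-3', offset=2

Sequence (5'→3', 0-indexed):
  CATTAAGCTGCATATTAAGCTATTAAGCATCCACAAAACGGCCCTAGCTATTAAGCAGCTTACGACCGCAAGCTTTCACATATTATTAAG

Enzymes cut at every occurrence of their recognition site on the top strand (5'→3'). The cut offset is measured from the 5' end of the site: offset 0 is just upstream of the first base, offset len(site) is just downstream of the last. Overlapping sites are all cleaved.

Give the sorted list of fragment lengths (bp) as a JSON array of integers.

[2,8,14,19,19,28]

Scan for sites:
  IvoX (TATTAAGC, off=8): starts [12, 20, 48, 83] → cuts [1, 20, 28, 56]
  HnxVI (AGCTT, off=2): starts [56, 70] → cuts [58, 72]

All cut coordinates (distinct, sorted): [1, 20, 28, 56, 58, 72]

Fragments:
  1→20: 19 bp
  20→28: 8 bp
  28→56: 28 bp
  56→58: 2 bp
  58→72: 14 bp
  72→1 (wrap): 90-72+1 = 19 bp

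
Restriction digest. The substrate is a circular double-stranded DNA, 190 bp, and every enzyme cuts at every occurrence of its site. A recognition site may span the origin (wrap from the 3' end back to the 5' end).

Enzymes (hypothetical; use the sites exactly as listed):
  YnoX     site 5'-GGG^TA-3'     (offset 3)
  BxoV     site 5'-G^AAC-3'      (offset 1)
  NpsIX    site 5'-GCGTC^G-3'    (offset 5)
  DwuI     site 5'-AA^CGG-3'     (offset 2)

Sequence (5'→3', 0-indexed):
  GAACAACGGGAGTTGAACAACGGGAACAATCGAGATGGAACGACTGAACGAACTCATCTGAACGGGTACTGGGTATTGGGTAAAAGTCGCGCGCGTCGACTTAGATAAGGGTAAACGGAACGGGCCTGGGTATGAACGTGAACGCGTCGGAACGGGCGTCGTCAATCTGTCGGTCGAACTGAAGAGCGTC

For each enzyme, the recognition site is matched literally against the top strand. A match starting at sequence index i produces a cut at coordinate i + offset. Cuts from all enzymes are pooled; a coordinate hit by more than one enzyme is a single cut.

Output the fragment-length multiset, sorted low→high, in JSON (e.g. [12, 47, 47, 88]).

[1,2,2,2,2,3,4,4,4,4,4,5,5,6,7,7,8,8,8,9,10,10,14,14,14,16,17]

Scan for sites:
  YnoX GGGTA/3: at [63, 70, 77, 108, 127] ⇒ [66, 73, 80, 111, 130]
  BxoV GAAC/1: at [0, 14, 23, 37, 45, 49, 59, 117, 133, 139, 149, 175] ⇒ [1, 15, 24, 38, 46, 50, 60, 118, 134, 140, 150, 176]
  NpsIX GCGTCG/5: at [92, 143, 155, 185] ⇒ [0, 97, 148, 160]
  DwuI AACGG/2: at [4, 18, 60, 113, 118, 150] ⇒ [6, 20, 62, 115, 120, 152]

Pooled cuts: [0, 1, 6, 15, 20, 24, 38, 46, 50, 60, 62, 66, 73, 80, 97, 111, 115, 118, 120, 130, 134, 140, 148, 150, 152, 160, 176]

Fragments:
  0→1: 1 bp
  1→6: 5 bp
  6→15: 9 bp
  15→20: 5 bp
  20→24: 4 bp
  24→38: 14 bp
  38→46: 8 bp
  46→50: 4 bp
  50→60: 10 bp
  60→62: 2 bp
  62→66: 4 bp
  66→73: 7 bp
  73→80: 7 bp
  80→97: 17 bp
  97→111: 14 bp
  111→115: 4 bp
  115→118: 3 bp
  118→120: 2 bp
  120→130: 10 bp
  130→134: 4 bp
  134→140: 6 bp
  140→148: 8 bp
  148→150: 2 bp
  150→152: 2 bp
  152→160: 8 bp
  160→176: 16 bp
  176→0 (wrap): 190-176+0 = 14 bp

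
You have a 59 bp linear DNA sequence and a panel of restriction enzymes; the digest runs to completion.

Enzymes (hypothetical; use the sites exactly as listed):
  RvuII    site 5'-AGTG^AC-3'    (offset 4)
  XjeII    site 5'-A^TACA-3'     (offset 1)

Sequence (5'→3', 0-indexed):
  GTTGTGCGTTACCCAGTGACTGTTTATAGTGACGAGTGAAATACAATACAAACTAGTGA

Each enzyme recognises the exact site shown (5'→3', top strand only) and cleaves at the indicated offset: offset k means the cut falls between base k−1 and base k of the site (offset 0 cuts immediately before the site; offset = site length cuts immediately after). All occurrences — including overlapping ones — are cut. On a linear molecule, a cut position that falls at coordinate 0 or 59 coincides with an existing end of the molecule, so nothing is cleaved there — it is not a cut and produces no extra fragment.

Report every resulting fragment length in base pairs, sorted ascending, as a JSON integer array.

[5,10,13,13,18]

Site scan:
  RvuII (AGTGAC, off=4): starts [14, 27] → cuts [18, 31]
  XjeII (ATACA, off=1): starts [40, 45] → cuts [41, 46]

Pooled cuts: [18, 31, 41, 46]

Fragments:
  [0,18): 18 bp
  [18,31): 13 bp
  [31,41): 10 bp
  [41,46): 5 bp
  [46,59): 13 bp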